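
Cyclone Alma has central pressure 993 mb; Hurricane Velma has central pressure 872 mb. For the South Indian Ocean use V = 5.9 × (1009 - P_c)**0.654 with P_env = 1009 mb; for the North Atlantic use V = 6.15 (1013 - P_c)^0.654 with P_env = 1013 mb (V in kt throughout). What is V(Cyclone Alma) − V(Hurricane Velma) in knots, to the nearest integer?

Cyclone Alma: ΔP = 16; V ≈ 5.9 × 16^0.654 ≈ 36.17 kt.
Hurricane Velma: ΔP = 141; V ≈ 6.15 × 141^0.654 ≈ 156.48 kt.
Difference ≈ 36.17 − 156.48 = -120.31 → -120 kt.

-120 kt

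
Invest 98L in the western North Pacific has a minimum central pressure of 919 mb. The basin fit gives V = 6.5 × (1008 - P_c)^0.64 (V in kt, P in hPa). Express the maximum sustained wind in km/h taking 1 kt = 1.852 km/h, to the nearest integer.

ΔP = 1008 − 919 = 89 mb.
V ≈ 6.5 × 89^0.64 = 6.5 × 17.685 ≈ 114.954 kt.
114.954 × 1.852 ≈ 212.89 km/h → 213 km/h.

213 km/h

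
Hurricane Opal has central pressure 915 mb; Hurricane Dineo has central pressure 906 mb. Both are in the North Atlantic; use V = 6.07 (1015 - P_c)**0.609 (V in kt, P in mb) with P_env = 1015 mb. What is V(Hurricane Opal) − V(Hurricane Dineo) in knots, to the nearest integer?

Hurricane Opal: ΔP = 100; V ≈ 6.07 × 100^0.609 ≈ 100.27 kt.
Hurricane Dineo: ΔP = 109; V ≈ 6.07 × 109^0.609 ≈ 105.68 kt.
Difference ≈ 100.27 − 105.68 = -5.41 → -5 kt.

-5 kt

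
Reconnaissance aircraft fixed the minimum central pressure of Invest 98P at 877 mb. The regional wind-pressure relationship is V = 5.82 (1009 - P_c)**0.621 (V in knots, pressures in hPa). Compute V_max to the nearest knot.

ΔP = 1009 − 877 = 132 mb.
132^0.621 ≈ 20.743.
V ≈ 5.82 × 20.743 ≈ 120.7 kt.

121 kt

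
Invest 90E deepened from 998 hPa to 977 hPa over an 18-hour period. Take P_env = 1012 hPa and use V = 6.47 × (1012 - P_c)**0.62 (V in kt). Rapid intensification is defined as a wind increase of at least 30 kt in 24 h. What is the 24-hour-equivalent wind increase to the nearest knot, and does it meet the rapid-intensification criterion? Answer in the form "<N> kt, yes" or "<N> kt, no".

34 kt, yes

V₁: ΔP = 14, V ≈ 6.47 × 14^0.62 ≈ 33.23 kt.
V₂: ΔP = 35, V ≈ 6.47 × 35^0.62 ≈ 58.64 kt.
ΔV over 18 h = 25.41 kt → 24 h equivalent = 25.41 × 24/18 ≈ 33.88 kt.
34 kt ≥ 30 kt ⇒ rapid intensification.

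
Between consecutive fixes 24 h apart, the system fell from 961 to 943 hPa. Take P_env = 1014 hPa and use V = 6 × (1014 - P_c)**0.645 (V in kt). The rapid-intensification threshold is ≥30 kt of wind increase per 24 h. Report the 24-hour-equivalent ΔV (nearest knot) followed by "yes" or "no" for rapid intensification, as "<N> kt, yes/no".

V₁: ΔP = 53, V ≈ 6 × 53^0.645 ≈ 77.68 kt.
V₂: ΔP = 71, V ≈ 6 × 71^0.645 ≈ 93.80 kt.
ΔV over 24 h = 16.12 kt → 24 h equivalent = 16.12 × 24/24 ≈ 16.12 kt.
16 kt < 30 kt ⇒ not rapid intensification.

16 kt, no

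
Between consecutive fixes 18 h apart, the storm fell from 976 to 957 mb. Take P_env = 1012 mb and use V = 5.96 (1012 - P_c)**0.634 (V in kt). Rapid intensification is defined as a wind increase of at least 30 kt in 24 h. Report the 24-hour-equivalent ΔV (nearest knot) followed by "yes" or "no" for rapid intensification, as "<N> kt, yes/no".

V₁: ΔP = 36, V ≈ 5.96 × 36^0.634 ≈ 57.80 kt.
V₂: ΔP = 55, V ≈ 5.96 × 55^0.634 ≈ 75.62 kt.
ΔV over 18 h = 17.82 kt → 24 h equivalent = 17.82 × 24/18 ≈ 23.76 kt.
24 kt < 30 kt ⇒ not rapid intensification.

24 kt, no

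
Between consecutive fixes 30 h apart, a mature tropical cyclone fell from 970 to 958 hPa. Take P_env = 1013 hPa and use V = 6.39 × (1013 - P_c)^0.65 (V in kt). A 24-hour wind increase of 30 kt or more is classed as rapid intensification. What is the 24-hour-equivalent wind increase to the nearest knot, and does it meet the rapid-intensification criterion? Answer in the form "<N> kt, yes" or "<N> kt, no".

10 kt, no

V₁: ΔP = 43, V ≈ 6.39 × 43^0.65 ≈ 73.66 kt.
V₂: ΔP = 55, V ≈ 6.39 × 55^0.65 ≈ 86.44 kt.
ΔV over 30 h = 12.78 kt → 24 h equivalent = 12.78 × 24/30 ≈ 10.22 kt.
10 kt < 30 kt ⇒ not rapid intensification.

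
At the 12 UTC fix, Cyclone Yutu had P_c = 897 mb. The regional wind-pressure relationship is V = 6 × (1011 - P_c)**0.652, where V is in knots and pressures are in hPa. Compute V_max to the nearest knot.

132 kt

ΔP = 1011 − 897 = 114 mb.
114^0.652 ≈ 21.933.
V ≈ 6 × 21.933 ≈ 131.6 kt.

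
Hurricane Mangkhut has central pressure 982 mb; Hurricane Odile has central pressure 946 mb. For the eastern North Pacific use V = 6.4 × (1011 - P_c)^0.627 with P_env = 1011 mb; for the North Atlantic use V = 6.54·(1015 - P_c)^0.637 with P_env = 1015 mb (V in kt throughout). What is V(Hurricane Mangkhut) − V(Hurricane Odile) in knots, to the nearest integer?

-44 kt

Hurricane Mangkhut: ΔP = 29; V ≈ 6.4 × 29^0.627 ≈ 52.86 kt.
Hurricane Odile: ΔP = 69; V ≈ 6.54 × 69^0.637 ≈ 97.03 kt.
Difference ≈ 52.86 − 97.03 = -44.17 → -44 kt.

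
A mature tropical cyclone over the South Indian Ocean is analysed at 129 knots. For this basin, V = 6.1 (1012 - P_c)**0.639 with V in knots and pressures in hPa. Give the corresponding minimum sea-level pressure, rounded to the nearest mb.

ΔP = (V / 6.1)^(1/0.639) = (129/6.1)^1.565.
129/6.1 = 21.148; 21.148^1.565 ≈ 118.57 mb.
P_c = 1012 − 118.57 = 893.43 ≈ 893 mb.

893 mb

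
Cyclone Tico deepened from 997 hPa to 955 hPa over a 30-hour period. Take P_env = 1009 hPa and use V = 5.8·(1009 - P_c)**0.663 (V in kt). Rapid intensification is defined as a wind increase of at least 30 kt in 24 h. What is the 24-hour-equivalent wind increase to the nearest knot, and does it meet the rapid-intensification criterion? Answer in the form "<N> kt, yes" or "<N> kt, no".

41 kt, yes

V₁: ΔP = 12, V ≈ 5.8 × 12^0.663 ≈ 30.12 kt.
V₂: ΔP = 54, V ≈ 5.8 × 54^0.663 ≈ 81.66 kt.
ΔV over 30 h = 51.54 kt → 24 h equivalent = 51.54 × 24/30 ≈ 41.23 kt.
41 kt ≥ 30 kt ⇒ rapid intensification.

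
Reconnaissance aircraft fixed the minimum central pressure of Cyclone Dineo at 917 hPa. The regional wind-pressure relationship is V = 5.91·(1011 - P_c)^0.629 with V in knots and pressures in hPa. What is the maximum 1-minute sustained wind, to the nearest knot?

103 kt

ΔP = 1011 − 917 = 94 hPa.
94^0.629 ≈ 17.422.
V ≈ 5.91 × 17.422 ≈ 103.0 kt.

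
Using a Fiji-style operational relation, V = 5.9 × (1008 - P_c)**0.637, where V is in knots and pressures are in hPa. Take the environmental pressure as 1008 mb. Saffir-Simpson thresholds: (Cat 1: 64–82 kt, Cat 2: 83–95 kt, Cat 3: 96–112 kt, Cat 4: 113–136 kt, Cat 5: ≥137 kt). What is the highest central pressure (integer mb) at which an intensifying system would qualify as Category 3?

928 mb

Category 3 begins at V = 96 kt.
Required ΔP = (96/5.9)^(1/0.637) = 16.271^1.570 ≈ 79.75 mb.
P_c ≤ 1008 − 79.75 = 928.25, so the highest integer P_c is 928 mb.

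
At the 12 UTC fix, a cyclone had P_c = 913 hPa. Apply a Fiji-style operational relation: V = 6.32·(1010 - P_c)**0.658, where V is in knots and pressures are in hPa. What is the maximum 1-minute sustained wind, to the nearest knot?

128 kt

ΔP = 1010 − 913 = 97 hPa.
97^0.658 ≈ 20.291.
V ≈ 6.32 × 20.291 ≈ 128.2 kt.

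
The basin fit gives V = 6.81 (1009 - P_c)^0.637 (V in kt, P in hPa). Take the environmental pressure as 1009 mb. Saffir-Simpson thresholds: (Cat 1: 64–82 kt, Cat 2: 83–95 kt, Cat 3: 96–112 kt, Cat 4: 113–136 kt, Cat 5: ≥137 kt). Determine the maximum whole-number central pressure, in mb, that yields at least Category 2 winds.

Category 2 begins at V = 83 kt.
Required ΔP = (83/6.81)^(1/0.637) = 12.188^1.570 ≈ 50.67 mb.
P_c ≤ 1009 − 50.67 = 958.33, so the highest integer P_c is 958 mb.

958 mb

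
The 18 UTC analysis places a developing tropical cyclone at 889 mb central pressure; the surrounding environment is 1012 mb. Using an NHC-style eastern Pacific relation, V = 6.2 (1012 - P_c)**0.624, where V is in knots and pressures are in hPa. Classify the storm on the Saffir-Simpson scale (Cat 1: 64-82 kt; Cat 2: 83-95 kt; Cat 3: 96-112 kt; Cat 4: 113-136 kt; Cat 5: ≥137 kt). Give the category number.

ΔP = 1012 − 889 = 123 mb.
V ≈ 6.2 × 123^0.624 = 6.2 × 20.14 ≈ 125 kt.
125 kt falls in the Category 4 band.

4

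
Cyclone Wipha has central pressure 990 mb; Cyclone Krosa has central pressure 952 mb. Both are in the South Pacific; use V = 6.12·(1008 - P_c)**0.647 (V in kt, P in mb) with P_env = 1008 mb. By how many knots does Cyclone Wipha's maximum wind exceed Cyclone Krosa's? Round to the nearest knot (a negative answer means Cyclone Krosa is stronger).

-43 kt

Cyclone Wipha: ΔP = 18; V ≈ 6.12 × 18^0.647 ≈ 39.71 kt.
Cyclone Krosa: ΔP = 56; V ≈ 6.12 × 56^0.647 ≈ 82.76 kt.
Difference ≈ 39.71 − 82.76 = -43.05 → -43 kt.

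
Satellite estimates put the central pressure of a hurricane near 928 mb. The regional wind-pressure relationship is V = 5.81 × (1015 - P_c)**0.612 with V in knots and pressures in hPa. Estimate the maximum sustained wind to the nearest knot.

89 kt

ΔP = 1015 − 928 = 87 mb.
87^0.612 ≈ 15.381.
V ≈ 5.81 × 15.381 ≈ 89.4 kt.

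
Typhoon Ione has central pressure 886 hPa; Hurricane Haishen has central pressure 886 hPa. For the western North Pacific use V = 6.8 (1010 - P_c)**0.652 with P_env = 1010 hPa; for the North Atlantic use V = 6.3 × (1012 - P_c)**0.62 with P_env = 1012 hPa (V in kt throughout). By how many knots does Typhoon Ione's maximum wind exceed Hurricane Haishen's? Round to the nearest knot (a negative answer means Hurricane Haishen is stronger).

31 kt

Typhoon Ione: ΔP = 124; V ≈ 6.8 × 124^0.652 ≈ 157.55 kt.
Hurricane Haishen: ΔP = 126; V ≈ 6.3 × 126^0.62 ≈ 126.35 kt.
Difference ≈ 157.55 − 126.35 = 31.20 → 31 kt.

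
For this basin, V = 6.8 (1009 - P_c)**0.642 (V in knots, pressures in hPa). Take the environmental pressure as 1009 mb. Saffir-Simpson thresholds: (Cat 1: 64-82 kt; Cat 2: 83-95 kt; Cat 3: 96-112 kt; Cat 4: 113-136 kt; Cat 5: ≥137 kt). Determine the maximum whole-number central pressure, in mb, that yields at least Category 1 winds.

976 mb

Category 1 begins at V = 64 kt.
Required ΔP = (64/6.8)^(1/0.642) = 9.412^1.558 ≈ 32.86 mb.
P_c ≤ 1009 − 32.86 = 976.14, so the highest integer P_c is 976 mb.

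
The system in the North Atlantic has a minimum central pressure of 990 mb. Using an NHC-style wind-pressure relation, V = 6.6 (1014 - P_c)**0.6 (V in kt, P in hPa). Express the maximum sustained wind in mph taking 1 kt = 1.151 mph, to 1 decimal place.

ΔP = 1014 − 990 = 24 mb.
V ≈ 6.6 × 24^0.6 = 6.6 × 6.732 ≈ 44.429 kt.
44.429 × 1.151 ≈ 51.14 mph → 51.1 mph.

51.1 mph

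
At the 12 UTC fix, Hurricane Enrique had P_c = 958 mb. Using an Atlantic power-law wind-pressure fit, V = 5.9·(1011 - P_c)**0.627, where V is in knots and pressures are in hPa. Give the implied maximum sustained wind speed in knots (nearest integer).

71 kt

ΔP = 1011 − 958 = 53 mb.
53^0.627 ≈ 12.054.
V ≈ 5.9 × 12.054 ≈ 71.1 kt.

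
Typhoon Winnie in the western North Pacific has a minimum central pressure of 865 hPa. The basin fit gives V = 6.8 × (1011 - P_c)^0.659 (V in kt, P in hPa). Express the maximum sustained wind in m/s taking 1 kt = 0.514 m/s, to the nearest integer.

ΔP = 1011 − 865 = 146 hPa.
V ≈ 6.8 × 146^0.659 = 6.8 × 26.688 ≈ 181.475 kt.
181.475 × 0.514 ≈ 93.28 m/s → 93 m/s.

93 m/s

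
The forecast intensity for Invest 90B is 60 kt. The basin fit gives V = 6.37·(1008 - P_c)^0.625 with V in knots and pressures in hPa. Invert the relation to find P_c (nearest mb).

972 mb

ΔP = (V / 6.37)^(1/0.625) = (60/6.37)^1.600.
60/6.37 = 9.419; 9.419^1.600 ≈ 36.18 mb.
P_c = 1008 − 36.18 = 971.82 ≈ 972 mb.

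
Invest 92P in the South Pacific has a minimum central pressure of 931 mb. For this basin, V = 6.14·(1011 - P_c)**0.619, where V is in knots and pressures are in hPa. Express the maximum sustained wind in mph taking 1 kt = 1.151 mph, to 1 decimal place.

ΔP = 1011 − 931 = 80 mb.
V ≈ 6.14 × 80^0.619 = 6.14 × 15.067 ≈ 92.508 kt.
92.508 × 1.151 ≈ 106.48 mph → 106.5 mph.

106.5 mph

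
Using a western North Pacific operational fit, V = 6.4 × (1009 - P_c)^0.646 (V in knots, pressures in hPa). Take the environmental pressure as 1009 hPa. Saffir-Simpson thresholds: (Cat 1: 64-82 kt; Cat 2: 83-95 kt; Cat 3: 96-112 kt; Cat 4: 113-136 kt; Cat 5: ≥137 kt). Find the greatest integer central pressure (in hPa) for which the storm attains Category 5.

Category 5 begins at V = 137 kt.
Required ΔP = (137/6.4)^(1/0.646) = 21.406^1.548 ≈ 114.73 hPa.
P_c ≤ 1009 − 114.73 = 894.27, so the highest integer P_c is 894 hPa.

894 hPa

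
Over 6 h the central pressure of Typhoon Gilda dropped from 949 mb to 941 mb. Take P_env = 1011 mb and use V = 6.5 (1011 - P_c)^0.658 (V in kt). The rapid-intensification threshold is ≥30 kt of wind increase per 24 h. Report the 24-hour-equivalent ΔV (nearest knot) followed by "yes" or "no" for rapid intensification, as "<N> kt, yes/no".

33 kt, yes

V₁: ΔP = 62, V ≈ 6.5 × 62^0.658 ≈ 98.24 kt.
V₂: ΔP = 70, V ≈ 6.5 × 70^0.658 ≈ 106.41 kt.
ΔV over 6 h = 8.17 kt → 24 h equivalent = 8.17 × 24/6 ≈ 32.68 kt.
33 kt ≥ 30 kt ⇒ rapid intensification.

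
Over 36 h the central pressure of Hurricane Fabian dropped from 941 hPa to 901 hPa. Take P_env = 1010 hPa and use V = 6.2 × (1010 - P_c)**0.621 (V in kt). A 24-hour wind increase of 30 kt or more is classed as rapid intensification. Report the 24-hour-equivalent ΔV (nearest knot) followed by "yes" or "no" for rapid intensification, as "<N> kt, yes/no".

V₁: ΔP = 69, V ≈ 6.2 × 69^0.621 ≈ 85.96 kt.
V₂: ΔP = 109, V ≈ 6.2 × 109^0.621 ≈ 114.19 kt.
ΔV over 36 h = 28.23 kt → 24 h equivalent = 28.23 × 24/36 ≈ 18.82 kt.
19 kt < 30 kt ⇒ not rapid intensification.

19 kt, no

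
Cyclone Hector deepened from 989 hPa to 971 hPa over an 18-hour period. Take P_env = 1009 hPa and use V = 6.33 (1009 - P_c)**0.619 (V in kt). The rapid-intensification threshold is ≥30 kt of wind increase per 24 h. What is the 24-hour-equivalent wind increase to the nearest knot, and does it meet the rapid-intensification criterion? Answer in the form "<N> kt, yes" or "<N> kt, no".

V₁: ΔP = 20, V ≈ 6.33 × 20^0.619 ≈ 40.43 kt.
V₂: ΔP = 38, V ≈ 6.33 × 38^0.619 ≈ 60.16 kt.
ΔV over 18 h = 19.73 kt → 24 h equivalent = 19.73 × 24/18 ≈ 26.31 kt.
26 kt < 30 kt ⇒ not rapid intensification.

26 kt, no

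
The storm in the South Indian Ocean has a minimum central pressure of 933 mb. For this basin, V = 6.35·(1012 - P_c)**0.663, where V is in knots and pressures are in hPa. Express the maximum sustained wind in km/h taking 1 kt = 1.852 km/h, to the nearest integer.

213 km/h

ΔP = 1012 − 933 = 79 mb.
V ≈ 6.35 × 79^0.663 = 6.35 × 18.119 ≈ 115.054 kt.
115.054 × 1.852 ≈ 213.08 km/h → 213 km/h.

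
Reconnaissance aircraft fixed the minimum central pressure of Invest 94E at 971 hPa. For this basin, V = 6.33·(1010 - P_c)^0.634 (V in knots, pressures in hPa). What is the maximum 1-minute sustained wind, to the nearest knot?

ΔP = 1010 − 971 = 39 hPa.
39^0.634 ≈ 10.203.
V ≈ 6.33 × 10.203 ≈ 64.6 kt.

65 kt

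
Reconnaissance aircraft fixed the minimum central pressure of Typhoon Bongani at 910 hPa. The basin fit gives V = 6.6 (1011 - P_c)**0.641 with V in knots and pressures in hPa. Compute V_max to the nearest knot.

ΔP = 1011 − 910 = 101 hPa.
101^0.641 ≈ 19.265.
V ≈ 6.6 × 19.265 ≈ 127.1 kt.

127 kt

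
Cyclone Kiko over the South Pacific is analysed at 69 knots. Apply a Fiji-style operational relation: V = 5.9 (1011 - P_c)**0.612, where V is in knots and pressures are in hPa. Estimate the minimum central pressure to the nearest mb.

ΔP = (V / 5.9)^(1/0.612) = (69/5.9)^1.634.
69/5.9 = 11.695; 11.695^1.634 ≈ 55.60 mb.
P_c = 1011 − 55.60 = 955.40 ≈ 955 mb.

955 mb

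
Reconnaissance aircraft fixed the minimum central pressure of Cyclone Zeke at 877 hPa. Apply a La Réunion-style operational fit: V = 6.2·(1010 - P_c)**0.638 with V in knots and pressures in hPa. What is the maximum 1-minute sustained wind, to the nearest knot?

140 kt

ΔP = 1010 − 877 = 133 hPa.
133^0.638 ≈ 22.647.
V ≈ 6.2 × 22.647 ≈ 140.4 kt.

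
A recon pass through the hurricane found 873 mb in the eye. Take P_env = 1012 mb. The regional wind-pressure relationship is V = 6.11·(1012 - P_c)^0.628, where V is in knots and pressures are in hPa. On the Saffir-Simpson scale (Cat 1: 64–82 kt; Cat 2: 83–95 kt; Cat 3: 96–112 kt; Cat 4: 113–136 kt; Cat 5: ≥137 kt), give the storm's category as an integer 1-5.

ΔP = 1012 − 873 = 139 mb.
V ≈ 6.11 × 139^0.628 = 6.11 × 22.17 ≈ 135 kt.
135 kt falls in the Category 4 band.

4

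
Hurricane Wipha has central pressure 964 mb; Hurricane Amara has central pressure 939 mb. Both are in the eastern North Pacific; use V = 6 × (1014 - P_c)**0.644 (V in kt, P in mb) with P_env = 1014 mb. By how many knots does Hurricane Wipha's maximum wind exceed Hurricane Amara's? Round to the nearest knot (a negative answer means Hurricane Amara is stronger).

-22 kt

Hurricane Wipha: ΔP = 50; V ≈ 6 × 50^0.644 ≈ 74.52 kt.
Hurricane Amara: ΔP = 75; V ≈ 6 × 75^0.644 ≈ 96.76 kt.
Difference ≈ 74.52 − 96.76 = -22.24 → -22 kt.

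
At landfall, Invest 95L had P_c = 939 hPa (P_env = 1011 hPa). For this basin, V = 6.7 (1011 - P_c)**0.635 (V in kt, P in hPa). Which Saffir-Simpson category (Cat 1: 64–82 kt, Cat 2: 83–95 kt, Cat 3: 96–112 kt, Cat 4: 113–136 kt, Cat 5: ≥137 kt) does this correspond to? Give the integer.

3

ΔP = 1011 − 939 = 72 hPa.
V ≈ 6.7 × 72^0.635 = 6.7 × 15.11 ≈ 101 kt.
101 kt falls in the Category 3 band.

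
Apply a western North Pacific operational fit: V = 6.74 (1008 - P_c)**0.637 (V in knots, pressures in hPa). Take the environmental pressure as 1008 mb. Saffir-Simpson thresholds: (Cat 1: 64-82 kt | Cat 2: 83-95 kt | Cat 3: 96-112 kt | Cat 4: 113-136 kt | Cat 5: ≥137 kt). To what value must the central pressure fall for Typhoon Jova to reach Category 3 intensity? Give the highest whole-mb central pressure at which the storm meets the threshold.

Category 3 begins at V = 96 kt.
Required ΔP = (96/6.74)^(1/0.637) = 14.243^1.570 ≈ 64.72 mb.
P_c ≤ 1008 − 64.72 = 943.28, so the highest integer P_c is 943 mb.

943 mb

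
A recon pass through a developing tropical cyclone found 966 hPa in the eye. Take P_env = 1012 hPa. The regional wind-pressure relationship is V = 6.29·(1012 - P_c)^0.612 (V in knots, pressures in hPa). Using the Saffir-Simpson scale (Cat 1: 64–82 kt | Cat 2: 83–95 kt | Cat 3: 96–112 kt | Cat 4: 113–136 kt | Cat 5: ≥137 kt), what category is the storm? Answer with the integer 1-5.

1

ΔP = 1012 − 966 = 46 hPa.
V ≈ 6.29 × 46^0.612 = 6.29 × 10.41 ≈ 66 kt.
66 kt falls in the Category 1 band.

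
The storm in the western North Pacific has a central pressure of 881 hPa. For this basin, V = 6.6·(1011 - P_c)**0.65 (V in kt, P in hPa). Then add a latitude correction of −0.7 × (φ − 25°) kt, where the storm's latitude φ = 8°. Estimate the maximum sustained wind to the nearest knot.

ΔP = 1011 − 881 = 130 hPa.
130^0.65 ≈ 23.663.
V ≈ 6.6 × 23.663 ≈ 156.2 kt.
Latitude correction: −0.7 × (8 − 25) = 11.9 kt.
Corrected V ≈ 168.1 kt → 168 kt.

168 kt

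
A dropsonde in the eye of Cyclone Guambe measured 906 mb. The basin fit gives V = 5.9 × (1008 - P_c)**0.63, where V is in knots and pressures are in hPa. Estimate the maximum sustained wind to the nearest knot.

ΔP = 1008 − 906 = 102 mb.
102^0.63 ≈ 18.425.
V ≈ 5.9 × 18.425 ≈ 108.7 kt.

109 kt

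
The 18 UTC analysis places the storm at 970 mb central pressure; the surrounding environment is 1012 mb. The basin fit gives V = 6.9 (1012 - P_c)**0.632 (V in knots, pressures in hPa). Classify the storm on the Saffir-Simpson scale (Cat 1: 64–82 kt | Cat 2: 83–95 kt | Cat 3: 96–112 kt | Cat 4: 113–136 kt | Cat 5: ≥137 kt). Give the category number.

ΔP = 1012 − 970 = 42 mb.
V ≈ 6.9 × 42^0.632 = 6.9 × 10.61 ≈ 73 kt.
73 kt falls in the Category 1 band.

1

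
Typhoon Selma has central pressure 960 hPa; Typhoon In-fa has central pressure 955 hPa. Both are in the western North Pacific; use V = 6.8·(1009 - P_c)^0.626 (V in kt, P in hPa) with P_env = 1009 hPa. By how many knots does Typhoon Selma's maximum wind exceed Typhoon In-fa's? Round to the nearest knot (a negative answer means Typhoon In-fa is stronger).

Typhoon Selma: ΔP = 49; V ≈ 6.8 × 49^0.626 ≈ 77.73 kt.
Typhoon In-fa: ΔP = 54; V ≈ 6.8 × 54^0.626 ≈ 82.60 kt.
Difference ≈ 77.73 − 82.60 = -4.87 → -5 kt.

-5 kt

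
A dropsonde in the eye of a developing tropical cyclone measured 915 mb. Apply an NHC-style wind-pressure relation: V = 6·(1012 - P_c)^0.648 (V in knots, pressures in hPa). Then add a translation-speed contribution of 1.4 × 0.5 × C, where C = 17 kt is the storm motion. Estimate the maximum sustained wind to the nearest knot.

ΔP = 1012 − 915 = 97 mb.
97^0.648 ≈ 19.383.
V ≈ 6 × 19.383 ≈ 116.3 kt.
Translation term: 1.4 × 0.5 × 17 = 11.9 kt.
Corrected V ≈ 128.2 kt → 128 kt.

128 kt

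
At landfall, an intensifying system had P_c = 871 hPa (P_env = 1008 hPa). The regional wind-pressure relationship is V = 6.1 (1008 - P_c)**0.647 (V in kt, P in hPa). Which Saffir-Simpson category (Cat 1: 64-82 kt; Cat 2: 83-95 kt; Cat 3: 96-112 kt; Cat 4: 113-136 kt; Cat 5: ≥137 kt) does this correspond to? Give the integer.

5

ΔP = 1008 − 871 = 137 hPa.
V ≈ 6.1 × 137^0.647 = 6.1 × 24.12 ≈ 147 kt.
147 kt falls in the Category 5 band.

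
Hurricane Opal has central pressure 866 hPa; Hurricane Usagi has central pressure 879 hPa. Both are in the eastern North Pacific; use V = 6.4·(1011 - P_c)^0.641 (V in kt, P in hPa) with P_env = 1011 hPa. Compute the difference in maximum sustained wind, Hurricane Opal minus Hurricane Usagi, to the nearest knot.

Hurricane Opal: ΔP = 145; V ≈ 6.4 × 145^0.641 ≈ 155.46 kt.
Hurricane Usagi: ΔP = 132; V ≈ 6.4 × 132^0.641 ≈ 146.38 kt.
Difference ≈ 155.46 − 146.38 = 9.08 → 9 kt.

9 kt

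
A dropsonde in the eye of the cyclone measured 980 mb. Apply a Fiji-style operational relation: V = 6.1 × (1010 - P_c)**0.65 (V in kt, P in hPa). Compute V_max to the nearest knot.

ΔP = 1010 − 980 = 30 mb.
30^0.65 ≈ 9.123.
V ≈ 6.1 × 9.123 ≈ 55.6 kt.

56 kt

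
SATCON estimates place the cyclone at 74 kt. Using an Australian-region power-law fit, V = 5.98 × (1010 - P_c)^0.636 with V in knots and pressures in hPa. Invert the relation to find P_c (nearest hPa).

ΔP = (V / 5.98)^(1/0.636) = (74/5.98)^1.572.
74/5.98 = 12.375; 12.375^1.572 ≈ 52.22 hPa.
P_c = 1010 − 52.22 = 957.78 ≈ 958 hPa.

958 hPa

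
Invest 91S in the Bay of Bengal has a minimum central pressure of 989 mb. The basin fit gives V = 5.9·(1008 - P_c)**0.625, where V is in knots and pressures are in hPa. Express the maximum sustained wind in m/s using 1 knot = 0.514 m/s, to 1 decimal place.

19.1 m/s

ΔP = 1008 − 989 = 19 mb.
V ≈ 5.9 × 19^0.625 = 5.9 × 6.298 ≈ 37.160 kt.
37.160 × 0.514 ≈ 19.10 m/s → 19.1 m/s.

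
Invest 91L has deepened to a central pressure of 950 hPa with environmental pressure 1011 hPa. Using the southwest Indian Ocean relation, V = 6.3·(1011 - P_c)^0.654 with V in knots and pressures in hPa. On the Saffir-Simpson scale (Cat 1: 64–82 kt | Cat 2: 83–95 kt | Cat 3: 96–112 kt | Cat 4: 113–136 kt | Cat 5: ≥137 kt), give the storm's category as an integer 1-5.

2

ΔP = 1011 − 950 = 61 hPa.
V ≈ 6.3 × 61^0.654 = 6.3 × 14.71 ≈ 93 kt.
93 kt falls in the Category 2 band.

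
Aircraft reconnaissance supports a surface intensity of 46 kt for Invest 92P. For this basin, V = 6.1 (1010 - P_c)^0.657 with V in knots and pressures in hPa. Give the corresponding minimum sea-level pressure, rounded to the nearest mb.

ΔP = (V / 6.1)^(1/0.657) = (46/6.1)^1.522.
46/6.1 = 7.541; 7.541^1.522 ≈ 21.65 mb.
P_c = 1010 − 21.65 = 988.35 ≈ 988 mb.

988 mb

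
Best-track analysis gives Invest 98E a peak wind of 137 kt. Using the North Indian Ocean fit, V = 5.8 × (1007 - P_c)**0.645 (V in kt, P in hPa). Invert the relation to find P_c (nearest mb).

872 mb

ΔP = (V / 5.8)^(1/0.645) = (137/5.8)^1.550.
137/5.8 = 23.621; 23.621^1.550 ≈ 134.63 mb.
P_c = 1007 − 134.63 = 872.37 ≈ 872 mb.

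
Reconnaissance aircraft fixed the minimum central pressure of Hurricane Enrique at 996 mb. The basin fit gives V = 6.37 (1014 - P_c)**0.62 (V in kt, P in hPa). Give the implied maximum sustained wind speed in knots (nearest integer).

38 kt

ΔP = 1014 − 996 = 18 mb.
18^0.62 ≈ 6.002.
V ≈ 6.37 × 6.002 ≈ 38.2 kt.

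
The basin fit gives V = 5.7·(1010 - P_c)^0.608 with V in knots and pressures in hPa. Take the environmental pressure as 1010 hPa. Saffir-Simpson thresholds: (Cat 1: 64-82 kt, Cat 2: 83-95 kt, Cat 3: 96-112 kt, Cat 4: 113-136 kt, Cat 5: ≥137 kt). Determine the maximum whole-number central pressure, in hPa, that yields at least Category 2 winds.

Category 2 begins at V = 83 kt.
Required ΔP = (83/5.7)^(1/0.608) = 14.561^1.645 ≈ 81.88 hPa.
P_c ≤ 1010 − 81.88 = 928.12, so the highest integer P_c is 928 hPa.

928 hPa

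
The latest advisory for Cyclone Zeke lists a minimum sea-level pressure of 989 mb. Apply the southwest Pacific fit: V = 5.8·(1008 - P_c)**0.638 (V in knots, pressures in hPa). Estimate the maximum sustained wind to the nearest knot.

ΔP = 1008 − 989 = 19 mb.
19^0.638 ≈ 6.544.
V ≈ 5.8 × 6.544 ≈ 38.0 kt.

38 kt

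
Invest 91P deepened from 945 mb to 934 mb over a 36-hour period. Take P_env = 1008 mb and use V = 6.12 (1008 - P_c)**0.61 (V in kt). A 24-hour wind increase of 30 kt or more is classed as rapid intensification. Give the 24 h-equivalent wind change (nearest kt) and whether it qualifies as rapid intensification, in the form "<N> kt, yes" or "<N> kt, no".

V₁: ΔP = 63, V ≈ 6.12 × 63^0.61 ≈ 76.62 kt.
V₂: ΔP = 74, V ≈ 6.12 × 74^0.61 ≈ 84.52 kt.
ΔV over 36 h = 7.90 kt → 24 h equivalent = 7.90 × 24/36 ≈ 5.27 kt.
5 kt < 30 kt ⇒ not rapid intensification.

5 kt, no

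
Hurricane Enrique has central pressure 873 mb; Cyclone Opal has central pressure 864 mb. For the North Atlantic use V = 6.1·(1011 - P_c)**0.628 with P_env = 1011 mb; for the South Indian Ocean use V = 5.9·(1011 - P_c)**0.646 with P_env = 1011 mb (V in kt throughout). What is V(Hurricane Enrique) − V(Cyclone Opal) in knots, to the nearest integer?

-14 kt

Hurricane Enrique: ΔP = 138; V ≈ 6.1 × 138^0.628 ≈ 134.64 kt.
Cyclone Opal: ΔP = 147; V ≈ 5.9 × 147^0.646 ≈ 148.23 kt.
Difference ≈ 134.64 − 148.23 = -13.59 → -14 kt.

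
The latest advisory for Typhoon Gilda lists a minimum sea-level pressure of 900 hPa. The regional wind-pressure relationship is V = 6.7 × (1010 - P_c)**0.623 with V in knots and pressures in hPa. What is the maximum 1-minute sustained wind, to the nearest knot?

ΔP = 1010 − 900 = 110 hPa.
110^0.623 ≈ 18.698.
V ≈ 6.7 × 18.698 ≈ 125.3 kt.

125 kt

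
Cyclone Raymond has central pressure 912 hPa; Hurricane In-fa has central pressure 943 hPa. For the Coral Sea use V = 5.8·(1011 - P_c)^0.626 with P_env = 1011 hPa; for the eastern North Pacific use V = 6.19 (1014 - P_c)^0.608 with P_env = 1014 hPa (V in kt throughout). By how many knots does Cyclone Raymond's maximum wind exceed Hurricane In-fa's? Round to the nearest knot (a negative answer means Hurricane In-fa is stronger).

Cyclone Raymond: ΔP = 99; V ≈ 5.8 × 99^0.626 ≈ 102.97 kt.
Hurricane In-fa: ΔP = 71; V ≈ 6.19 × 71^0.608 ≈ 82.65 kt.
Difference ≈ 102.97 − 82.65 = 20.32 → 20 kt.

20 kt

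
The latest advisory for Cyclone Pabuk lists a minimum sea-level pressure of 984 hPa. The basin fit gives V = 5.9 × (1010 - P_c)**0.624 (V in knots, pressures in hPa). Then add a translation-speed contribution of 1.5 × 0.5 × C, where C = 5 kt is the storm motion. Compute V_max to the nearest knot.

49 kt

ΔP = 1010 − 984 = 26 hPa.
26^0.624 ≈ 7.637.
V ≈ 5.9 × 7.637 ≈ 45.1 kt.
Translation term: 1.5 × 0.5 × 5 = 3.75 kt.
Corrected V ≈ 48.85 kt → 49 kt.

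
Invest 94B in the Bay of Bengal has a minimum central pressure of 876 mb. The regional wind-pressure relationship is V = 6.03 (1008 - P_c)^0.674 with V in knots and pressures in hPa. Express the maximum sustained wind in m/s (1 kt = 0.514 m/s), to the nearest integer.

ΔP = 1008 − 876 = 132 mb.
V ≈ 6.03 × 132^0.674 = 6.03 × 26.870 ≈ 162.026 kt.
162.026 × 0.514 ≈ 83.28 m/s → 83 m/s.

83 m/s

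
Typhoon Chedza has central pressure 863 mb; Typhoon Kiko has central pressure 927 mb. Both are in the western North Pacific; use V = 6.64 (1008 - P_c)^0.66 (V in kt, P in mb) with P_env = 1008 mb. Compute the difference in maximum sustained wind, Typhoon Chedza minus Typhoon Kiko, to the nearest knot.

Typhoon Chedza: ΔP = 145; V ≈ 6.64 × 145^0.66 ≈ 177.28 kt.
Typhoon Kiko: ΔP = 81; V ≈ 6.64 × 81^0.66 ≈ 120.72 kt.
Difference ≈ 177.28 − 120.72 = 56.56 → 57 kt.

57 kt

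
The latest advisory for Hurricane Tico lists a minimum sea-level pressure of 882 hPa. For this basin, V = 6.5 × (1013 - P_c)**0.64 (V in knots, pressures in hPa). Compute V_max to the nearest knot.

ΔP = 1013 − 882 = 131 hPa.
131^0.64 ≈ 22.649.
V ≈ 6.5 × 22.649 ≈ 147.2 kt.

147 kt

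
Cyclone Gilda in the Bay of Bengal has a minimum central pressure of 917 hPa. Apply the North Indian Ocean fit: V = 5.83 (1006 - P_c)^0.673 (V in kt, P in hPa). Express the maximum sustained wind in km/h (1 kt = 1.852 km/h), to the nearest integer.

ΔP = 1006 − 917 = 89 hPa.
V ≈ 5.83 × 89^0.673 = 5.83 × 20.509 ≈ 119.566 kt.
119.566 × 1.852 ≈ 221.44 km/h → 221 km/h.

221 km/h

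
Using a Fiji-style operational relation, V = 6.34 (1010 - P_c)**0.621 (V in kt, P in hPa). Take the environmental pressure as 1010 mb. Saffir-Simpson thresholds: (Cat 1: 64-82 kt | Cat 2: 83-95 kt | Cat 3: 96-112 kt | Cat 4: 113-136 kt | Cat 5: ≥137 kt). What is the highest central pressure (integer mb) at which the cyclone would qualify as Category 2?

947 mb

Category 2 begins at V = 83 kt.
Required ΔP = (83/6.34)^(1/0.621) = 13.091^1.610 ≈ 62.91 mb.
P_c ≤ 1010 − 62.91 = 947.09, so the highest integer P_c is 947 mb.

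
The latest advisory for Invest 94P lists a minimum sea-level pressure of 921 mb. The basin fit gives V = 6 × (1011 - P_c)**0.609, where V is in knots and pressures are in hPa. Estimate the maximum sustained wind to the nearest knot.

ΔP = 1011 − 921 = 90 mb.
90^0.609 ≈ 15.493.
V ≈ 6 × 15.493 ≈ 93.0 kt.

93 kt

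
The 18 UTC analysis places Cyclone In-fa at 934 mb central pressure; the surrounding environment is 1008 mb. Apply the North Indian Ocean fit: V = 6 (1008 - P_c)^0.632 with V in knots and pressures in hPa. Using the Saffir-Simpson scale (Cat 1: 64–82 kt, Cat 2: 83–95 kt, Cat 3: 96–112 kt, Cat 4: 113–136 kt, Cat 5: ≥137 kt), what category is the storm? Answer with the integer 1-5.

ΔP = 1008 − 934 = 74 mb.
V ≈ 6 × 74^0.632 = 6 × 15.18 ≈ 91 kt.
91 kt falls in the Category 2 band.

2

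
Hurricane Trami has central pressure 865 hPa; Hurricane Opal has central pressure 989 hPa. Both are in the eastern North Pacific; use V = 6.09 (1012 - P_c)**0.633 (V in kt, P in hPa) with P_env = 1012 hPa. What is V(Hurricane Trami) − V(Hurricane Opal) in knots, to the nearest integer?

Hurricane Trami: ΔP = 147; V ≈ 6.09 × 147^0.633 ≈ 143.39 kt.
Hurricane Opal: ΔP = 23; V ≈ 6.09 × 23^0.633 ≈ 44.32 kt.
Difference ≈ 143.39 − 44.32 = 99.07 → 99 kt.

99 kt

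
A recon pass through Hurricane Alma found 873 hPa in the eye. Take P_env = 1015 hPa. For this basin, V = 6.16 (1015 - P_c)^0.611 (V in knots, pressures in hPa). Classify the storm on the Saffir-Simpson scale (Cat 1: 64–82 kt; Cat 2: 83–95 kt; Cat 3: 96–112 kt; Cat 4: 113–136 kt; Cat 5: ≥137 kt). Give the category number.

4

ΔP = 1015 − 873 = 142 hPa.
V ≈ 6.16 × 142^0.611 = 6.16 × 20.66 ≈ 127 kt.
127 kt falls in the Category 4 band.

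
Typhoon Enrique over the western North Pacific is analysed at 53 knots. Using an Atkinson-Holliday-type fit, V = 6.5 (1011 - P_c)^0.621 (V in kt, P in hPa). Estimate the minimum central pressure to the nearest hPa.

ΔP = (V / 6.5)^(1/0.621) = (53/6.5)^1.610.
53/6.5 = 8.154; 8.154^1.610 ≈ 29.35 hPa.
P_c = 1011 − 29.35 = 981.65 ≈ 982 hPa.

982 hPa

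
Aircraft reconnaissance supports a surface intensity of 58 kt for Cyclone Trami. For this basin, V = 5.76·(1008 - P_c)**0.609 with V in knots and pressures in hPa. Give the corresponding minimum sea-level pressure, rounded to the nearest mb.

ΔP = (V / 5.76)^(1/0.609) = (58/5.76)^1.642.
58/5.76 = 10.069; 10.069^1.642 ≈ 44.36 mb.
P_c = 1008 − 44.36 = 963.64 ≈ 964 mb.

964 mb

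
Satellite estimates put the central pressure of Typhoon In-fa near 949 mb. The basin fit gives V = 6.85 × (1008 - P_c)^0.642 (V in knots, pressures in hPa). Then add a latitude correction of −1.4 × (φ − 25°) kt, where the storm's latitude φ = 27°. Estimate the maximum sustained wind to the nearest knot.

ΔP = 1008 − 949 = 59 mb.
59^0.642 ≈ 13.705.
V ≈ 6.85 × 13.705 ≈ 93.9 kt.
Latitude correction: −1.4 × (27 − 25) = -2.8 kt.
Corrected V ≈ 91.1 kt → 91 kt.

91 kt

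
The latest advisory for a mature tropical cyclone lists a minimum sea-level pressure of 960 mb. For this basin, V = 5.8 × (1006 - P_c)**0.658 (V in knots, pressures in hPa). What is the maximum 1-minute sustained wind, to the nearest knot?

72 kt

ΔP = 1006 − 960 = 46 mb.
46^0.658 ≈ 12.419.
V ≈ 5.8 × 12.419 ≈ 72.0 kt.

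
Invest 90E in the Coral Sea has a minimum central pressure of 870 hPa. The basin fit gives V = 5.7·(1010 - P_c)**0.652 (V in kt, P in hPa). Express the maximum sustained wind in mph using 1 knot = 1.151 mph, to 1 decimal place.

164.5 mph

ΔP = 1010 − 870 = 140 hPa.
V ≈ 5.7 × 140^0.652 = 5.7 × 25.077 ≈ 142.939 kt.
142.939 × 1.151 ≈ 164.52 mph → 164.5 mph.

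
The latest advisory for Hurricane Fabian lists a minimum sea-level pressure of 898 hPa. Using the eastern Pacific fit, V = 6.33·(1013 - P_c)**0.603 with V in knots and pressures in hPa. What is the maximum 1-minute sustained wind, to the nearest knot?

ΔP = 1013 − 898 = 115 hPa.
115^0.603 ≈ 17.482.
V ≈ 6.33 × 17.482 ≈ 110.7 kt.

111 kt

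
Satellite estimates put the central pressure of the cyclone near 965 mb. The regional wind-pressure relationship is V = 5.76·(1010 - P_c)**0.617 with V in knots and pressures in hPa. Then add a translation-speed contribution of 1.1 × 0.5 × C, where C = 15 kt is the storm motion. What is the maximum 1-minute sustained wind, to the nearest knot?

ΔP = 1010 − 965 = 45 mb.
45^0.617 ≈ 10.472.
V ≈ 5.76 × 10.472 ≈ 60.3 kt.
Translation term: 1.1 × 0.5 × 15 = 8.25 kt.
Corrected V ≈ 68.55 kt → 69 kt.

69 kt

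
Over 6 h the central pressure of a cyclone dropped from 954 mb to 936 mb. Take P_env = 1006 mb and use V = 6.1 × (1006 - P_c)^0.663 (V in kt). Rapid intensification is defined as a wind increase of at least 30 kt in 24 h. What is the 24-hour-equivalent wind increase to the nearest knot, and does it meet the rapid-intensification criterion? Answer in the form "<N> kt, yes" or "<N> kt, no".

73 kt, yes

V₁: ΔP = 52, V ≈ 6.1 × 52^0.663 ≈ 83.76 kt.
V₂: ΔP = 70, V ≈ 6.1 × 70^0.663 ≈ 102.01 kt.
ΔV over 6 h = 18.25 kt → 24 h equivalent = 18.25 × 24/6 ≈ 73.00 kt.
73 kt ≥ 30 kt ⇒ rapid intensification.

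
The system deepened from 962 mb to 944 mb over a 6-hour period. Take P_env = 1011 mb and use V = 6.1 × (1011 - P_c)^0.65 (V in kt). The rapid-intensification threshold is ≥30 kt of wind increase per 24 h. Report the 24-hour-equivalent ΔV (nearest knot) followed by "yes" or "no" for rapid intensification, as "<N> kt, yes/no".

69 kt, yes

V₁: ΔP = 49, V ≈ 6.1 × 49^0.65 ≈ 76.55 kt.
V₂: ΔP = 67, V ≈ 6.1 × 67^0.65 ≈ 93.82 kt.
ΔV over 6 h = 17.27 kt → 24 h equivalent = 17.27 × 24/6 ≈ 69.08 kt.
69 kt ≥ 30 kt ⇒ rapid intensification.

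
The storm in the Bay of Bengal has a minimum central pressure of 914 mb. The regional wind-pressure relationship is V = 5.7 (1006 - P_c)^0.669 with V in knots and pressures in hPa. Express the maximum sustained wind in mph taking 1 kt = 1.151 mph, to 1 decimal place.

135.1 mph

ΔP = 1006 − 914 = 92 mb.
V ≈ 5.7 × 92^0.669 = 5.7 × 20.596 ≈ 117.395 kt.
117.395 × 1.151 ≈ 135.12 mph → 135.1 mph.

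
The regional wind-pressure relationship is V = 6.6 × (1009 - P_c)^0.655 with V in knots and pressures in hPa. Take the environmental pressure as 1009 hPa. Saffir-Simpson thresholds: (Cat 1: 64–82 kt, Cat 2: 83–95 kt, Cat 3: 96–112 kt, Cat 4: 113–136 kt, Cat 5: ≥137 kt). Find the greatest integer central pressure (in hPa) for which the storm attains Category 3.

Category 3 begins at V = 96 kt.
Required ΔP = (96/6.6)^(1/0.655) = 14.545^1.527 ≈ 59.59 hPa.
P_c ≤ 1009 − 59.59 = 949.41, so the highest integer P_c is 949 hPa.

949 hPa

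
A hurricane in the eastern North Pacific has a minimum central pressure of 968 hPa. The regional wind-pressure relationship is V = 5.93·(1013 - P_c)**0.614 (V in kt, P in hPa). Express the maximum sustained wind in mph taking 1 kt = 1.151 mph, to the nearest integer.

ΔP = 1013 − 968 = 45 hPa.
V ≈ 5.93 × 45^0.614 = 5.93 × 10.353 ≈ 61.394 kt.
61.394 × 1.151 ≈ 70.66 mph → 71 mph.

71 mph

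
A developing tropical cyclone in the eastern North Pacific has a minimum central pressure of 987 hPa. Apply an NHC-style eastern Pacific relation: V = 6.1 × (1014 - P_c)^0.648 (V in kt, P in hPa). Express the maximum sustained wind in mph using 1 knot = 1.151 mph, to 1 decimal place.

59.4 mph

ΔP = 1014 − 987 = 27 hPa.
V ≈ 6.1 × 27^0.648 = 6.1 × 8.463 ≈ 51.624 kt.
51.624 × 1.151 ≈ 59.42 mph → 59.4 mph.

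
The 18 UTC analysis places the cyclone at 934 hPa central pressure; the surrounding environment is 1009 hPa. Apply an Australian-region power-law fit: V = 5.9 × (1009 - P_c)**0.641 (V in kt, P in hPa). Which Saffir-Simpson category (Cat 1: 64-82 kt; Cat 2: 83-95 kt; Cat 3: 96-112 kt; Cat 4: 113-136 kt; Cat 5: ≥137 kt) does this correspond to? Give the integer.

2

ΔP = 1009 − 934 = 75 hPa.
V ≈ 5.9 × 75^0.641 = 5.9 × 15.92 ≈ 94 kt.
94 kt falls in the Category 2 band.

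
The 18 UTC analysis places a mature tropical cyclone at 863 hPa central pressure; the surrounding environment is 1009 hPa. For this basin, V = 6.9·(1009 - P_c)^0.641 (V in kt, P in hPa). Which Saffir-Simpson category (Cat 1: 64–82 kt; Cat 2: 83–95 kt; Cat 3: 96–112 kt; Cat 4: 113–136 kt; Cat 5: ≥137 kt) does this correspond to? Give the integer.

5

ΔP = 1009 − 863 = 146 hPa.
V ≈ 6.9 × 146^0.641 = 6.9 × 24.40 ≈ 168 kt.
168 kt falls in the Category 5 band.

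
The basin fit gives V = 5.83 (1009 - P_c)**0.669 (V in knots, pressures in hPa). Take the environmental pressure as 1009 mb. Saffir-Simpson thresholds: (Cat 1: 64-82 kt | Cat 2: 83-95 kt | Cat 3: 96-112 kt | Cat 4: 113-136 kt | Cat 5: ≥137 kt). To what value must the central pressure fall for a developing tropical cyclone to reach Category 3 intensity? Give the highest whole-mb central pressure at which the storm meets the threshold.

943 mb

Category 3 begins at V = 96 kt.
Required ΔP = (96/5.83)^(1/0.669) = 16.467^1.495 ≈ 65.85 mb.
P_c ≤ 1009 − 65.85 = 943.15, so the highest integer P_c is 943 mb.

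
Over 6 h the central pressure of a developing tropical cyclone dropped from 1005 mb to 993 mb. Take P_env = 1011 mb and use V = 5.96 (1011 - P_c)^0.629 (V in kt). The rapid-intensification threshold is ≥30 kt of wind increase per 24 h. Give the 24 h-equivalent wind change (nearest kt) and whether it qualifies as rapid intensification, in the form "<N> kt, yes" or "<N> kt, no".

73 kt, yes

V₁: ΔP = 6, V ≈ 5.96 × 6^0.629 ≈ 18.40 kt.
V₂: ΔP = 18, V ≈ 5.96 × 18^0.629 ≈ 36.71 kt.
ΔV over 6 h = 18.31 kt → 24 h equivalent = 18.31 × 24/6 ≈ 73.24 kt.
73 kt ≥ 30 kt ⇒ rapid intensification.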